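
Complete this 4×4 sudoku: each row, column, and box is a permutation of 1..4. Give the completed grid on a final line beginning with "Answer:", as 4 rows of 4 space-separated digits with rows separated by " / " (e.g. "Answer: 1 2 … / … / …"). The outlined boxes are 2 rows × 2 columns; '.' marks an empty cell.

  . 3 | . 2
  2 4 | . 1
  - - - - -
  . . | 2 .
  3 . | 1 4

Step 1. [r3c2∈{1}] nothing but 1 survives at r3c2, so r3c2=1.
Step 2. [r1c3∈{4}] r1c3 has the single candidate 4. So r1c3=4.
Step 3. [r2c3∈{3}] only 3 remains possible at r2c3. So r2c3=3.
Step 4. [r3c4∈{3}] only 3 remains possible at r3c4, so r3c4=3.
Step 5. [r3c1∈{4}] r3c1's peers cover all but 4. So r3c1=4.
Step 6. [r1c1∈{1}] r1c1's peers cover all but 1, so r1c1=1.
Step 7. [r4c2∈{2}] nothing but 2 survives at r4c2. So r4c2=2.

Answer: 1 3 4 2 / 2 4 3 1 / 4 1 2 3 / 3 2 1 4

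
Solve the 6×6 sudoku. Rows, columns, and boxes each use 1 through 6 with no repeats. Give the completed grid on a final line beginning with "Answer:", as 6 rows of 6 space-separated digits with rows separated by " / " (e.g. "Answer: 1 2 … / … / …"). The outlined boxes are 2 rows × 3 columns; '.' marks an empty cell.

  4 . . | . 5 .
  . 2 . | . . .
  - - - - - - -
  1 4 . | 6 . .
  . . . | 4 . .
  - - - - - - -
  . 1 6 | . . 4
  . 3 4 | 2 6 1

Step 1. [r4c2∈{5,6}] in col 2, 5 fits only at r4c2 ⇒ r4c2=5.
Step 2. [r5c5∈{3}] r5c5 is down to just 3. So r5c5=3.
Step 3. [r1c6∈{2,3,6}] across row 1, 2 lands solely at r1c6. So r1c6=2.
Step 4. [r4c6∈{3}] only 3 remains possible at r4c6. So r4c6=3.
Step 5. [r2c1∈{3,5,6}] col 1 places 3 nowhere but r2c1. So r2c1=3.
Step 6. [r4c3∈{2}] r4c3 has the single candidate 2. So r4c3=2.
Step 7. [r2c4∈{1}] r2c4 has the single candidate 1. So r2c4=1.
Step 8. [r5c1∈{2,5}] in row 5, 2 fits only at r5c1. So r5c1=2.
Step 9. [r1c3∈{1}] r1c3's peers cover all but 1 ⇒ r1c3=1.
Step 10. [r6c1∈{5}] r6c1's peers cover all but 5, so r6c1=5.
Step 11. [r3c5∈{2}] only 2 remains possible at r3c5 ⇒ r3c5=2.
Step 12. [r2c5∈{4}] r2c5 is down to just 4, so r2c5=4.
Step 13. [r5c4∈{5}] only 5 remains possible at r5c4, so r5c4=5.
Step 14. [r1c4∈{3}] r1c4's peers cover all but 3. So r1c4=3.
Step 15. [r4c1∈{6}] nothing but 6 survives at r4c1, so r4c1=6.
Step 16. [r2c3∈{5}] only 5 remains possible at r2c3, so r2c3=5.
Step 17. [r4c5∈{1}] r4c5's peers cover all but 1, so r4c5=1.
Step 18. [r3c3∈{3}] r3c3 is down to just 3 ⇒ r3c3=3.
Step 19. [r3c6∈{5}] nothing but 5 survives at r3c6 ⇒ r3c6=5.
Step 20. [r2c6∈{6}] r2c6 has the single candidate 6. So r2c6=6.
Step 21. [r1c2∈{6}] r1c2 has the single candidate 6. So r1c2=6.

Answer: 4 6 1 3 5 2 / 3 2 5 1 4 6 / 1 4 3 6 2 5 / 6 5 2 4 1 3 / 2 1 6 5 3 4 / 5 3 4 2 6 1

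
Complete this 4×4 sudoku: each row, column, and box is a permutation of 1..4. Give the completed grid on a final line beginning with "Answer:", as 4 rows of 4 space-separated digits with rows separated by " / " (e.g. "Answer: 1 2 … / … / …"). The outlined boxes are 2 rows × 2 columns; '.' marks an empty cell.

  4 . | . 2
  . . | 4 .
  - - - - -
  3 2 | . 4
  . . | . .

Step 1. [r4c1∈{1}] r4c1 has the single candidate 1. So r4c1=1.
Step 2. [r2c4∈{1,3}] r2c4 is the only open cell in col 4 admitting 1, so r2c4=1.
Step 3. [r1c3∈{3}] r1c3 has the single candidate 3 ⇒ r1c3=3.
Step 4. [r3c3∈{1}] r3c3 has the single candidate 1, so r3c3=1.
Step 5. [r1c2∈{1}] r1c2 has the single candidate 1. So r1c2=1.
Step 6. [r2c2∈{3}] r2c2 is down to just 3, so r2c2=3.
Step 7. [r4c3∈{2}] r4c3's peers cover all but 2. So r4c3=2.
Step 8. [r4c2∈{4}] only 4 remains possible at r4c2 ⇒ r4c2=4.
Step 9. [r4c4∈{3}] r4c4 has the single candidate 3, so r4c4=3.
Step 10. [r2c1∈{2}] r2c1 has the single candidate 2. So r2c1=2.

Answer: 4 1 3 2 / 2 3 4 1 / 3 2 1 4 / 1 4 2 3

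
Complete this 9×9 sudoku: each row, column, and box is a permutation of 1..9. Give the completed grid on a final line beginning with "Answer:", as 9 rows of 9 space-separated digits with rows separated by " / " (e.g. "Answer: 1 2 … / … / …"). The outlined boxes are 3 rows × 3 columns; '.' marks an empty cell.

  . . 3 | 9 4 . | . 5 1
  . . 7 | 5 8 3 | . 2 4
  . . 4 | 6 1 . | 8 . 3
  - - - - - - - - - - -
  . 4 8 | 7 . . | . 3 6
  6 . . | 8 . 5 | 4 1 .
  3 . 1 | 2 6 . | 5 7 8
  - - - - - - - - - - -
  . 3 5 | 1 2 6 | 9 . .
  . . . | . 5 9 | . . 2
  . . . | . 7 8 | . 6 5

Step 1. [r6c2∈{9}] r6c2 is down to just 9, so r6c2=9.
Step 2. [r2c1∈{1,9}] row 2 places 9 nowhere but r2c1, so r2c1=9.
Step 3. [r2c2∈{1,6}] r2c2 is the only open cell in row 2 admitting 1 ⇒ r2c2=1.
Step 4. [r9c2∈{2}] r9c2 is down to just 2. So r9c2=2.
Step 5. [r1c2∈{6,8}] box 1 places 6 nowhere but r1c2. So r1c2=6.
Step 6. [r8c2∈{7,8}] across col 2, 8 lands solely at r8c2 ⇒ r8c2=8.
Step 7. [r8c8∈{4}] r8c8's peers cover all but 4. So r8c8=4.
Step 8. [r7c1∈{4,7}] 4 has one home in row 7: r7c1. So r7c1=4.
Step 9. [r1c7∈{7}] r1c7's peers cover all but 7, so r1c7=7.
Step 10. [r9c1∈{1}] r9c1's peers cover all but 1. So r9c1=1.
Step 11. [r4c1∈{2,5}] r4c1 is the only open cell in row 4 admitting 5 ⇒ r4c1=5.
Step 12. [r3c1∈{2}] r3c1's peers cover all but 2. So r3c1=2.
Step 13. [r9c7∈{3}] nothing but 3 survives at r9c7, so r9c7=3.
Step 14. [r4c5∈{9}] r4c5's peers cover all but 9. So r4c5=9.
Step 15. [r5c2∈{7}] r5c2 is down to just 7. So r5c2=7.
Step 16. [r8c4∈{3}] only 3 remains possible at r8c4, so r8c4=3.
Step 17. [r5c3∈{2}] r5c3 is down to just 2, so r5c3=2.
Step 18. [r8c3∈{6}] r8c3's peers cover all but 6. So r8c3=6.
Step 19. [r8c1∈{7}] r8c1's peers cover all but 7 ⇒ r8c1=7.
Step 20. [r1c6∈{2}] nothing but 2 survives at r1c6. So r1c6=2.
Step 21. [r5c5∈{3}] only 3 remains possible at r5c5. So r5c5=3.
Step 22. [r3c6∈{7}] only 7 remains possible at r3c6, so r3c6=7.
Step 23. [r4c7∈{2}] r4c7 is down to just 2 ⇒ r4c7=2.
Step 24. [r2c7∈{6}] r2c7 is down to just 6, so r2c7=6.
Step 25. [r6c6∈{4}] only 4 remains possible at r6c6. So r6c6=4.
Step 26. [r1c1∈{8}] r1c1's peers cover all but 8. So r1c1=8.
Step 27. [r3c2∈{5}] only 5 remains possible at r3c2, so r3c2=5.
Step 28. [r3c8∈{9}] only 9 remains possible at r3c8. So r3c8=9.
Step 29. [r8c7∈{1}] r8c7's peers cover all but 1. So r8c7=1.
Step 30. [r9c4∈{4}] r9c4 is down to just 4. So r9c4=4.
Step 31. [r5c9∈{9}] r5c9's peers cover all but 9, so r5c9=9.
Step 32. [r7c9∈{7}] r7c9 is down to just 7 ⇒ r7c9=7.
Step 33. [r4c6∈{1}] only 1 remains possible at r4c6, so r4c6=1.
Step 34. [r9c3∈{9}] r9c3 has the single candidate 9. So r9c3=9.
Step 35. [r7c8∈{8}] r7c8's peers cover all but 8, so r7c8=8.

Answer: 8 6 3 9 4 2 7 5 1 / 9 1 7 5 8 3 6 2 4 / 2 5 4 6 1 7 8 9 3 / 5 4 8 7 9 1 2 3 6 / 6 7 2 8 3 5 4 1 9 / 3 9 1 2 6 4 5 7 8 / 4 3 5 1 2 6 9 8 7 / 7 8 6 3 5 9 1 4 2 / 1 2 9 4 7 8 3 6 5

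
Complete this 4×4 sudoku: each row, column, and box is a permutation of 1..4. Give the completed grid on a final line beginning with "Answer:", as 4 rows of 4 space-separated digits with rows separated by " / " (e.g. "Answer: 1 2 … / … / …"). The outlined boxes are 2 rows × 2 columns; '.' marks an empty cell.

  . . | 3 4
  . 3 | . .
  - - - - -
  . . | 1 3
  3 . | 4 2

Step 1. [r2c1∈{1,2,4}] r2c1 is the only open cell in row 2 admitting 4 ⇒ r2c1=4.
Step 2. [r3c1∈{2}] r3c1 has the single candidate 2. So r3c1=2.
Step 3. [r1c1∈{1}] nothing but 1 survives at r1c1, so r1c1=1.
Step 4. [r3c2∈{4}] nothing but 4 survives at r3c2. So r3c2=4.
Step 5. [r1c2∈{2}] nothing but 2 survives at r1c2, so r1c2=2.
Step 6. [r2c3∈{2}] r2c3's peers cover all but 2 ⇒ r2c3=2.
Step 7. [r2c4∈{1}] r2c4 is down to just 1 ⇒ r2c4=1.
Step 8. [r4c2∈{1}] nothing but 1 survives at r4c2 ⇒ r4c2=1.

Answer: 1 2 3 4 / 4 3 2 1 / 2 4 1 3 / 3 1 4 2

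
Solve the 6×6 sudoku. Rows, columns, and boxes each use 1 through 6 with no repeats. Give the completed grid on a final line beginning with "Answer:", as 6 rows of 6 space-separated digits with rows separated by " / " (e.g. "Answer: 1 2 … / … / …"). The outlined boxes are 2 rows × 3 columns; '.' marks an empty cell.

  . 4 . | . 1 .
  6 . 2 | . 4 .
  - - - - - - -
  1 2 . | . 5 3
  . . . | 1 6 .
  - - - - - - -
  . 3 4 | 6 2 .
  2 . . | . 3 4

Step 1. [r6c4∈{5}] only 5 remains possible at r6c4, so r6c4=5.
Step 2. [r4c2∈{5}] r4c2 is down to just 5, so r4c2=5.
Step 3. [r1c3∈{3,5}] r1c3 is the only open cell in col 3 admitting 5. So r1c3=5.
Step 4. [r1c4∈{2,3}] in col 4, 2 fits only at r1c4. So r1c4=2.
Step 5. [r6c2∈{1,6}] in col 2, 6 fits only at r6c2, so r6c2=6.
Step 6. [r4c3∈{3}] only 3 remains possible at r4c3. So r4c3=3.
Step 7. [r5c6∈{1}] only 1 remains possible at r5c6. So r5c6=1.
Step 8. [r3c3∈{6}] r3c3's peers cover all but 6, so r3c3=6.
Step 9. [r4c1∈{4}] r4c1 has the single candidate 4 ⇒ r4c1=4.
Step 10. [r6c3∈{1}] r6c3 has the single candidate 1, so r6c3=1.
Step 11. [r5c1∈{5}] r5c1's peers cover all but 5 ⇒ r5c1=5.
Step 12. [r2c4∈{3}] r2c4 has the single candidate 3, so r2c4=3.
Step 13. [r4c6∈{2}] r4c6 has the single candidate 2. So r4c6=2.
Step 14. [r1c1∈{3}] r1c1 is down to just 3, so r1c1=3.
Step 15. [r2c6∈{5}] only 5 remains possible at r2c6. So r2c6=5.
Step 16. [r3c4∈{4}] r3c4 has the single candidate 4. So r3c4=4.
Step 17. [r1c6∈{6}] r1c6 has the single candidate 6 ⇒ r1c6=6.
Step 18. [r2c2∈{1}] nothing but 1 survives at r2c2, so r2c2=1.

Answer: 3 4 5 2 1 6 / 6 1 2 3 4 5 / 1 2 6 4 5 3 / 4 5 3 1 6 2 / 5 3 4 6 2 1 / 2 6 1 5 3 4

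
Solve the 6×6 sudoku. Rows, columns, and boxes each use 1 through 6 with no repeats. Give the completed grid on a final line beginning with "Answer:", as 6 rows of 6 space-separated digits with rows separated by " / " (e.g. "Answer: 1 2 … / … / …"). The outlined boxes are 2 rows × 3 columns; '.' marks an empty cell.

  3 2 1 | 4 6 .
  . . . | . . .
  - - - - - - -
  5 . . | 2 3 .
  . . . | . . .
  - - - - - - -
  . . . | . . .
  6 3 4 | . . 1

Step 1. [r6c4∈{5}] r6c4 has the single candidate 5. So r6c4=5.
Step 2. [r3c3∈{6}] r3c3's peers cover all but 6. So r3c3=6.
Step 3. [r2c3∈{5}] nothing but 5 survives at r2c3 ⇒ r2c3=5.
Step 4. [r5c3∈{2}] r5c3's peers cover all but 2, so r5c3=2.
Step 5. [r3c2∈{1,4}] in row 3, 1 fits only at r3c2. So r3c2=1.
Step 6. [r4c2∈{4}] r4c2 is down to just 4. So r4c2=4.
Step 7. [r2c6∈{2,3}] 2 has one home in col 6: r2c6 ⇒ r2c6=2.
Step 8. [r5c6∈{3,4,6}] in col 6, 3 fits only at r5c6, so r5c6=3.
Step 9. [r4c5∈{1,5}] across col 5, 5 lands solely at r4c5 ⇒ r4c5=5.
Step 10. [r4c4∈{1,6}] r4c4 is the only open cell in row 4 admitting 1, so r4c4=1.
Step 11. [r4c1∈{2}] r4c1's peers cover all but 2, so r4c1=2.
Step 12. [r4c3∈{3}] r4c3 is down to just 3, so r4c3=3.
Step 13. [r4c6∈{6}] r4c6 has the single candidate 6. So r4c6=6.
Step 14. [r5c5∈{4}] r5c5 has the single candidate 4, so r5c5=4.
Step 15. [r5c2∈{5}] r5c2 is down to just 5, so r5c2=5.
Step 16. [r2c1∈{4}] nothing but 4 survives at r2c1, so r2c1=4.
Step 17. [r2c4∈{3}] only 3 remains possible at r2c4 ⇒ r2c4=3.
Step 18. [r6c5∈{2}] r6c5 has the single candidate 2, so r6c5=2.
Step 19. [r1c6∈{5}] r1c6's peers cover all but 5, so r1c6=5.
Step 20. [r5c4∈{6}] r5c4 is down to just 6 ⇒ r5c4=6.
Step 21. [r2c5∈{1}] r2c5's peers cover all but 1. So r2c5=1.
Step 22. [r3c6∈{4}] r3c6's peers cover all but 4 ⇒ r3c6=4.
Step 23. [r2c2∈{6}] r2c2 has the single candidate 6 ⇒ r2c2=6.
Step 24. [r5c1∈{1}] only 1 remains possible at r5c1. So r5c1=1.

Answer: 3 2 1 4 6 5 / 4 6 5 3 1 2 / 5 1 6 2 3 4 / 2 4 3 1 5 6 / 1 5 2 6 4 3 / 6 3 4 5 2 1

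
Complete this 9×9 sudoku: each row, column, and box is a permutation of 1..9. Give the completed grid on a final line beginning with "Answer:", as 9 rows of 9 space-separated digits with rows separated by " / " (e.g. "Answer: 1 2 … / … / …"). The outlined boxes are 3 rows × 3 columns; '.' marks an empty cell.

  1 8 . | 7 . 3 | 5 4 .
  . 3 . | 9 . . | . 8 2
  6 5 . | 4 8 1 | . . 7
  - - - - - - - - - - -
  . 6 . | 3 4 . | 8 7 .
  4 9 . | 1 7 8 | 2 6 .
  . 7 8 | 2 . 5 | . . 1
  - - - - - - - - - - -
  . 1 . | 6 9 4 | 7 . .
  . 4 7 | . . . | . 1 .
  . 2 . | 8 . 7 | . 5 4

Step 1. [r6c1∈{3}] r6c1 has the single candidate 3 ⇒ r6c1=3.
Step 2. [r5c3∈{5}] r5c3 is down to just 5, so r5c3=5.
Step 3. [r6c8∈{9}] r6c8 has the single candidate 9, so r6c8=9.
Step 4. [r3c3∈{2,9}] 2 has one home in row 3: r3c3 ⇒ r3c3=2.
Step 5. [r3c7∈{3,9}] in row 3, 9 fits only at r3c7, so r3c7=9.
Step 6. [r8c9∈{3,6,8,9}] r8c9 is the only open cell in col 9 admitting 9 ⇒ r8c9=9.
Step 7. [r9c3∈{3,6,9}] r9c3 is the only open cell in col 3 admitting 6 ⇒ r9c3=6.
Step 8. [r9c7∈{3}] r9c7 is down to just 3. So r9c7=3.
Step 9. [r2c6∈{6}] nothing but 6 survives at r2c6. So r2c6=6.
Step 10. [r8c5∈{2,3,5}] across row 8, 3 lands solely at r8c5, so r8c5=3.
Step 11. [r8c1∈{5,8}] in row 8, 8 fits only at r8c1 ⇒ r8c1=8.
Step 12. [r2c3∈{4}] r2c3 is down to just 4 ⇒ r2c3=4.
Step 13. [r3c8∈{3}] r3c8's peers cover all but 3 ⇒ r3c8=3.
Step 14. [r7c3∈{3}] r7c3's peers cover all but 3, so r7c3=3.
Step 15. [r9c5∈{1}] r9c5 has the single candidate 1, so r9c5=1.
Step 16. [r2c5∈{5}] nothing but 5 survives at r2c5. So r2c5=5.
Step 17. [r4c6∈{9}] r4c6 has the single candidate 9, so r4c6=9.
Step 18. [r7c8∈{2}] r7c8 is down to just 2 ⇒ r7c8=2.
Step 19. [r4c1∈{2}] r4c1 has the single candidate 2, so r4c1=2.
Step 20. [r2c1∈{7}] only 7 remains possible at r2c1, so r2c1=7.
Step 21. [r6c7∈{4}] only 4 remains possible at r6c7 ⇒ r6c7=4.
Step 22. [r4c3∈{1}] r4c3 has the single candidate 1, so r4c3=1.
Step 23. [r8c7∈{6}] only 6 remains possible at r8c7. So r8c7=6.
Step 24. [r1c3∈{9}] nothing but 9 survives at r1c3 ⇒ r1c3=9.
Step 25. [r8c6∈{2}] r8c6's peers cover all but 2, so r8c6=2.
Step 26. [r5c9∈{3}] only 3 remains possible at r5c9. So r5c9=3.
Step 27. [r6c5∈{6}] only 6 remains possible at r6c5. So r6c5=6.
Step 28. [r2c7∈{1}] only 1 remains possible at r2c7 ⇒ r2c7=1.
Step 29. [r7c1∈{5}] nothing but 5 survives at r7c1, so r7c1=5.
Step 30. [r7c9∈{8}] r7c9's peers cover all but 8. So r7c9=8.
Step 31. [r1c9∈{6}] r1c9 has the single candidate 6 ⇒ r1c9=6.
Step 32. [r1c5∈{2}] r1c5 is down to just 2 ⇒ r1c5=2.
Step 33. [r8c4∈{5}] r8c4 is down to just 5, so r8c4=5.
Step 34. [r4c9∈{5}] r4c9's peers cover all but 5, so r4c9=5.
Step 35. [r9c1∈{9}] r9c1 has the single candidate 9. So r9c1=9.

Answer: 1 8 9 7 2 3 5 4 6 / 7 3 4 9 5 6 1 8 2 / 6 5 2 4 8 1 9 3 7 / 2 6 1 3 4 9 8 7 5 / 4 9 5 1 7 8 2 6 3 / 3 7 8 2 6 5 4 9 1 / 5 1 3 6 9 4 7 2 8 / 8 4 7 5 3 2 6 1 9 / 9 2 6 8 1 7 3 5 4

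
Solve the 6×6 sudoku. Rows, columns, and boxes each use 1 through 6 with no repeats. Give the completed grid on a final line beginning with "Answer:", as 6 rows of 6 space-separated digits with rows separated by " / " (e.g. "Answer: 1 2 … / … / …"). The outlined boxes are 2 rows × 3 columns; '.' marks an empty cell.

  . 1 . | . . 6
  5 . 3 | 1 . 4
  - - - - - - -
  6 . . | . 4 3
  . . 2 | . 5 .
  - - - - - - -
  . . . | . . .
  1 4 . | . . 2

Step 1. [r5c6∈{1,5}] across col 6, 5 lands solely at r5c6. So r5c6=5.
Step 2. [r5c3∈{6}] only 6 remains possible at r5c3, so r5c3=6.
Step 3. [r2c5∈{2}] r2c5's peers cover all but 2 ⇒ r2c5=2.
Step 4. [r1c5∈{3}] r1c5 has the single candidate 3 ⇒ r1c5=3.
Step 5. [r5c2∈{2,3}] 2 has one home in col 2: r5c2, so r5c2=2.
Step 6. [r5c1∈{3}] r5c1 is down to just 3, so r5c1=3.
Step 7. [r6c4∈{3,6}] row 6 places 3 nowhere but r6c4, so r6c4=3.
Step 8. [r1c3∈{4}] nothing but 4 survives at r1c3, so r1c3=4.
Step 9. [r3c3∈{1,5}] in row 3, 1 fits only at r3c3. So r3c3=1.
Step 10. [r5c4∈{4}] r5c4 is down to just 4. So r5c4=4.
Step 11. [r4c4∈{6}] r4c4 is down to just 6, so r4c4=6.
Step 12. [r3c4∈{2}] r3c4 is down to just 2, so r3c4=2.
Step 13. [r6c3∈{5}] r6c3 is down to just 5. So r6c3=5.
Step 14. [r6c5∈{6}] only 6 remains possible at r6c5 ⇒ r6c5=6.
Step 15. [r1c1∈{2}] only 2 remains possible at r1c1 ⇒ r1c1=2.
Step 16. [r4c2∈{3}] r4c2 has the single candidate 3 ⇒ r4c2=3.
Step 17. [r5c5∈{1}] only 1 remains possible at r5c5, so r5c5=1.
Step 18. [r4c1∈{4}] only 4 remains possible at r4c1, so r4c1=4.
Step 19. [r1c4∈{5}] only 5 remains possible at r1c4, so r1c4=5.
Step 20. [r4c6∈{1}] r4c6's peers cover all but 1, so r4c6=1.
Step 21. [r3c2∈{5}] r3c2's peers cover all but 5 ⇒ r3c2=5.
Step 22. [r2c2∈{6}] r2c2 has the single candidate 6 ⇒ r2c2=6.

Answer: 2 1 4 5 3 6 / 5 6 3 1 2 4 / 6 5 1 2 4 3 / 4 3 2 6 5 1 / 3 2 6 4 1 5 / 1 4 5 3 6 2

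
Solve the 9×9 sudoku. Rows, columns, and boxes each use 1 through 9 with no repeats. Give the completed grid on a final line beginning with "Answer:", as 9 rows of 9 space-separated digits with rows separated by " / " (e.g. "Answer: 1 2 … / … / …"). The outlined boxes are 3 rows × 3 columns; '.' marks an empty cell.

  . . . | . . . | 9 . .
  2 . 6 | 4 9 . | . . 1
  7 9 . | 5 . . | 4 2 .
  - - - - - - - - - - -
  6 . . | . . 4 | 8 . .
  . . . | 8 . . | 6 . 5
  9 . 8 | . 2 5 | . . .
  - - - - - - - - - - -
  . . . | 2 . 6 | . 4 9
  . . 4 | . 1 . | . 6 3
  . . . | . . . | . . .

Step 1. [r9c3∈{1,2,3,5,7,9}] col 3 places 9 nowhere but r9c3 ⇒ r9c3=9.
Step 2. [r9c2∈{1,2,3,5,6,7,8}] in row 9, 6 fits only at r9c2, so r9c2=6.
Step 3. [r8c2∈{2,5,7,8}] across box 7, 2 lands solely at r8c2. So r8c2=2.
Step 4. [r5c3∈{1,2,3,7}] 2 has one home in row 5: r5c3, so r5c3=2.
Step 5. [r1c6∈{1,2,3,7,8}] r1c6 is the only open cell in row 1 admitting 2 ⇒ r1c6=2.
Step 6. [r9c7∈{1,2,5,7}] across col 7, 2 lands solely at r9c7. So r9c7=2.
Step 7. [r6c4∈{1,3,6,7}] 6 has one home in row 6: r6c4 ⇒ r6c4=6.
Step 8. [r9c5∈{3,4,5,7,8}] 4 has one home in row 9: r9c5 ⇒ r9c5=4.
Step 9. [r7c5∈{3,5,7,8}] col 5 places 5 nowhere but r7c5 ⇒ r7c5=5.
Step 10. [r6c9∈{4,7}] col 9 places 4 nowhere but r6c9 ⇒ r6c9=4.
Step 11. [r3c5∈{3,6,8}] col 5 has a naked pair {3,7} at r4c5 and r5c5 ⇒ r3c5≠3.
Step 12. [r9c1∈{1,3,5,8}] 8 in box 9 is pinned to row 9 ⇒ r9c1≠8.
Step 13. [r3c6∈{1,3,8}] row 3 has a naked pair {6,8} at r3c5 and r3c9 ⇒ r3c6≠8.
Step 14. [r1c5∈{3,6,7,8}] r4c5 and r5c5 in col 5 both hold exactly {3,7}; those values are spoken for. So r1c5≠3.
Step 15. [r5c6∈{1,3,7,9}] the pair r4c5,r5c5 in box 5 locks {3,7} between them. So r5c6≠7.
Step 16. [r4c9∈{2,7}] in row 4, 2 fits only at r4c9, so r4c9=2.
Step 17. [r1c5∈{6,7,8}] col 5 has a naked pair {3,7} at r4c5 and r5c5. So r1c5≠7.
Step 18. [r9c1∈{1,3,5}] the only places for 3 in box 8 are along row 9, so r9c1≠3.
Step 19. [r7c7∈{1,7}] within box 7, every 7-candidate lies in row 7. So r7c7≠7.
Step 20. [r7c7∈{1}] only 1 remains possible at r7c7, so r7c7=1.
Step 21. [r9c1∈{1,5}] across row 9, 1 lands solely at r9c1 ⇒ r9c1=1.
Step 22. [r9c8∈{5,7,8}] 5 has one home in row 9: r9c8, so r9c8=5.
Step 23. [r8c7∈{7}] nothing but 7 survives at r8c7. So r8c7=7.
Step 24. [r6c7∈{3}] r6c7's peers cover all but 3 ⇒ r6c7=3.
Step 25. [r1c9∈{6,7,8}] 7 has one home in col 9: r1c9. So r1c9=7.
Step 26. [r2c6∈{3,7,8}] in row 2, 7 fits only at r2c6. So r2c6=7.
Step 27. [r3c9∈{6,8}] 6 has one home in col 9: r3c9 ⇒ r3c9=6.
Step 28. [r8c1∈{5,8}] r8c1 is the only open cell in row 8 admitting 5, so r8c1=5.
Step 29. [r8c6∈{8,9}] row 8 places 8 nowhere but r8c6 ⇒ r8c6=8.
Step 30. [r5c6∈{1,3,9}] r5c6 is the only open cell in col 6 admitting 9. So r5c6=9.
Step 31. [r4c4∈{1,3,7}] in box 5, 1 fits only at r4c4 ⇒ r4c4=1.
Step 32. [r1c4∈{3}] only 3 remains possible at r1c4, so r1c4=3.
Step 33. [r1c8∈{8}] r1c8's peers cover all but 8. So r1c8=8.
Step 34. [r3c3∈{1,3}] r3c3 is the only open cell in row 3 admitting 3. So r3c3=3.
Step 35. [r7c3∈{7}] r7c3 has the single candidate 7, so r7c3=7.
Step 36. [r1c3∈{1,5}] in col 3, 1 fits only at r1c3. So r1c3=1.
Step 37. [r1c2∈{4,5}] across row 1, 5 lands solely at r1c2. So r1c2=5.
Step 38. [r5c2∈{1,3,4,7}] r5c2 is the only open cell in col 2 admitting 4. So r5c2=4.
Step 39. [r5c1∈{3}] r5c1 has the single candidate 3, so r5c1=3.
Step 40. [r4c2∈{7}] r4c2's peers cover all but 7, so r4c2=7.
Step 41. [r5c8∈{1,7}] 1 has one home in row 5: r5c8. So r5c8=1.
Step 42. [r7c1∈{8}] only 8 remains possible at r7c1. So r7c1=8.
Step 43. [r3c6∈{1}] r3c6's peers cover all but 1, so r3c6=1.
Step 44. [r3c5∈{8}] only 8 remains possible at r3c5 ⇒ r3c5=8.
Step 45. [r6c8∈{7}] r6c8 is down to just 7. So r6c8=7.
Step 46. [r9c6∈{3}] nothing but 3 survives at r9c6 ⇒ r9c6=3.
Step 47. [r4c3∈{5}] r4c3 has the single candidate 5. So r4c3=5.
Step 48. [r2c2∈{8}] r2c2 has the single candidate 8. So r2c2=8.
Step 49. [r6c2∈{1}] r6c2 is down to just 1. So r6c2=1.
Step 50. [r9c4∈{7}] nothing but 7 survives at r9c4, so r9c4=7.
Step 51. [r4c8∈{9}] r4c8 has the single candidate 9 ⇒ r4c8=9.
Step 52. [r7c2∈{3}] r7c2 is down to just 3 ⇒ r7c2=3.
Step 53. [r8c4∈{9}] r8c4 has the single candidate 9. So r8c4=9.
Step 54. [r1c5∈{6}] nothing but 6 survives at r1c5, so r1c5=6.
Step 55. [r4c5∈{3}] r4c5 is down to just 3. So r4c5=3.
Step 56. [r5c5∈{7}] nothing but 7 survives at r5c5 ⇒ r5c5=7.
Step 57. [r1c1∈{4}] r1c1's peers cover all but 4, so r1c1=4.
Step 58. [r9c9∈{8}] only 8 remains possible at r9c9 ⇒ r9c9=8.
Step 59. [r2c8∈{3}] r2c8 has the single candidate 3. So r2c8=3.
Step 60. [r2c7∈{5}] r2c7 is down to just 5. So r2c7=5.

Answer: 4 5 1 3 6 2 9 8 7 / 2 8 6 4 9 7 5 3 1 / 7 9 3 5 8 1 4 2 6 / 6 7 5 1 3 4 8 9 2 / 3 4 2 8 7 9 6 1 5 / 9 1 8 6 2 5 3 7 4 / 8 3 7 2 5 6 1 4 9 / 5 2 4 9 1 8 7 6 3 / 1 6 9 7 4 3 2 5 8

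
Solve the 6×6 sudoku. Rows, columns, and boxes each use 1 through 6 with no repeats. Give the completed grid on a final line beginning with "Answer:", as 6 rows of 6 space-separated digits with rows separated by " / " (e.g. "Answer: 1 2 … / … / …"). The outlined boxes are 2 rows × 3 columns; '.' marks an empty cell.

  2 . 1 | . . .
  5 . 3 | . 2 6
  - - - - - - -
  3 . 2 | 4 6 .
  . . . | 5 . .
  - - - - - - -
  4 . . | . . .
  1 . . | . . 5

Step 1. [r6c3∈{6}] nothing but 6 survives at r6c3, so r6c3=6.
Step 2. [r1c4∈{3}] r1c4 is down to just 3, so r1c4=3.
Step 3. [r3c6∈{1}] r3c6's peers cover all but 1. So r3c6=1.
Step 4. [r6c4∈{2}] r6c4's peers cover all but 2 ⇒ r6c4=2.
Step 5. [r5c6∈{3}] r5c6 is down to just 3, so r5c6=3.
Step 6. [r1c2∈{4,6}] 6 has one home in row 1: r1c2. So r1c2=6.
Step 7. [r2c2∈{4}] nothing but 4 survives at r2c2 ⇒ r2c2=4.
Step 8. [r5c3∈{5}] r5c3 has the single candidate 5. So r5c3=5.
Step 9. [r2c4∈{1}] only 1 remains possible at r2c4 ⇒ r2c4=1.
Step 10. [r6c5∈{4}] r6c5's peers cover all but 4, so r6c5=4.
Step 11. [r4c1∈{6}] nothing but 6 survives at r4c1. So r4c1=6.
Step 12. [r6c2∈{3}] nothing but 3 survives at r6c2 ⇒ r6c2=3.
Step 13. [r1c6∈{4}] only 4 remains possible at r1c6, so r1c6=4.
Step 14. [r4c5∈{3}] r4c5 is down to just 3. So r4c5=3.
Step 15. [r3c2∈{5}] r3c2 has the single candidate 5, so r3c2=5.
Step 16. [r4c3∈{4}] r4c3 has the single candidate 4 ⇒ r4c3=4.
Step 17. [r4c6∈{2}] r4c6's peers cover all but 2. So r4c6=2.
Step 18. [r1c5∈{5}] r1c5 has the single candidate 5. So r1c5=5.
Step 19. [r5c5∈{1}] r5c5's peers cover all but 1 ⇒ r5c5=1.
Step 20. [r4c2∈{1}] r4c2's peers cover all but 1, so r4c2=1.
Step 21. [r5c2∈{2}] r5c2 has the single candidate 2. So r5c2=2.
Step 22. [r5c4∈{6}] r5c4 has the single candidate 6 ⇒ r5c4=6.

Answer: 2 6 1 3 5 4 / 5 4 3 1 2 6 / 3 5 2 4 6 1 / 6 1 4 5 3 2 / 4 2 5 6 1 3 / 1 3 6 2 4 5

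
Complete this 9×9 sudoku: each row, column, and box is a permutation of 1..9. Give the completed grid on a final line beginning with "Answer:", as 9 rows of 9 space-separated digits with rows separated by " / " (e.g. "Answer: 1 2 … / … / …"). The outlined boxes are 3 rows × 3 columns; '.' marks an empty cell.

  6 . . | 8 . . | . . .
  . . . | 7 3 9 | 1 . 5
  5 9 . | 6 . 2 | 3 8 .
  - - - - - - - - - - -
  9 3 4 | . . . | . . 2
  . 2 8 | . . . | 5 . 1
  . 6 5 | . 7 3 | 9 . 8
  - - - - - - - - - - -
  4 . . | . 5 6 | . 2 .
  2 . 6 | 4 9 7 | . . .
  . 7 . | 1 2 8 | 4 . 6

Step 1. [r5c8∈{3,4,6,7}] row 5 places 3 nowhere but r5c8, so r5c8=3.
Step 2. [r1c3∈{1,2,3,7}] in row 1, 3 fits only at r1c3. So r1c3=3.
Step 3. [r8c2∈{1,5,8}] in col 2, 5 fits only at r8c2. So r8c2=5.
Step 4. [r7c2∈{1,8}] 8 has one home in box 7: r7c2. So r7c2=8.
Step 5. [r1c2∈{1,4}] in col 2, 1 fits only at r1c2, so r1c2=1.
Step 6. [r1c5∈{4}] r1c5 is down to just 4, so r1c5=4.
Step 7. [r4c7∈{6,7}] across col 7, 6 lands solely at r4c7, so r4c7=6.
Step 8. [r9c3∈{9}] nothing but 9 survives at r9c3, so r9c3=9.
Step 9. [r7c9∈{3,7,9}] r7c9 is the only open cell in row 7 admitting 9. So r7c9=9.
Step 10. [r1c9∈{7}] only 7 remains possible at r1c9, so r1c9=7.
Step 11. [r4c6∈{1,5}] 1 has one home in col 6: r4c6. So r4c6=1.
Step 12. [r2c2∈{4}] r2c2 has the single candidate 4. So r2c2=4.
Step 13. [r8c7∈{8}] nothing but 8 survives at r8c7, so r8c7=8.
Step 14. [r5c1∈{7}] nothing but 7 survives at r5c1. So r5c1=7.
Step 15. [r5c4∈{9}] r5c4's peers cover all but 9, so r5c4=9.
Step 16. [r7c7∈{7}] only 7 remains possible at r7c7 ⇒ r7c7=7.
Step 17. [r4c5∈{8}] only 8 remains possible at r4c5, so r4c5=8.
Step 18. [r2c8∈{6}] r2c8's peers cover all but 6, so r2c8=6.
Step 19. [r3c3∈{7}] r3c3's peers cover all but 7. So r3c3=7.
Step 20. [r3c5∈{1}] r3c5 is down to just 1 ⇒ r3c5=1.
Step 21. [r6c1∈{1}] r6c1 has the single candidate 1, so r6c1=1.
Step 22. [r4c4∈{5}] r4c4 has the single candidate 5. So r4c4=5.
Step 23. [r1c8∈{9}] r1c8's peers cover all but 9, so r1c8=9.
Step 24. [r2c3∈{2}] only 2 remains possible at r2c3, so r2c3=2.
Step 25. [r6c4∈{2}] r6c4 is down to just 2, so r6c4=2.
Step 26. [r9c1∈{3}] r9c1 is down to just 3 ⇒ r9c1=3.
Step 27. [r5c5∈{6}] r5c5 is down to just 6. So r5c5=6.
Step 28. [r4c8∈{7}] only 7 remains possible at r4c8 ⇒ r4c8=7.
Step 29. [r3c9∈{4}] only 4 remains possible at r3c9, so r3c9=4.
Step 30. [r9c8∈{5}] r9c8 is down to just 5 ⇒ r9c8=5.
Step 31. [r1c6∈{5}] r1c6's peers cover all but 5 ⇒ r1c6=5.
Step 32. [r1c7∈{2}] only 2 remains possible at r1c7 ⇒ r1c7=2.
Step 33. [r6c8∈{4}] nothing but 4 survives at r6c8 ⇒ r6c8=4.
Step 34. [r5c6∈{4}] nothing but 4 survives at r5c6. So r5c6=4.
Step 35. [r8c8∈{1}] r8c8 is down to just 1 ⇒ r8c8=1.
Step 36. [r7c4∈{3}] r7c4 has the single candidate 3, so r7c4=3.
Step 37. [r2c1∈{8}] r2c1 is down to just 8. So r2c1=8.
Step 38. [r8c9∈{3}] r8c9 has the single candidate 3, so r8c9=3.
Step 39. [r7c3∈{1}] r7c3's peers cover all but 1, so r7c3=1.

Answer: 6 1 3 8 4 5 2 9 7 / 8 4 2 7 3 9 1 6 5 / 5 9 7 6 1 2 3 8 4 / 9 3 4 5 8 1 6 7 2 / 7 2 8 9 6 4 5 3 1 / 1 6 5 2 7 3 9 4 8 / 4 8 1 3 5 6 7 2 9 / 2 5 6 4 9 7 8 1 3 / 3 7 9 1 2 8 4 5 6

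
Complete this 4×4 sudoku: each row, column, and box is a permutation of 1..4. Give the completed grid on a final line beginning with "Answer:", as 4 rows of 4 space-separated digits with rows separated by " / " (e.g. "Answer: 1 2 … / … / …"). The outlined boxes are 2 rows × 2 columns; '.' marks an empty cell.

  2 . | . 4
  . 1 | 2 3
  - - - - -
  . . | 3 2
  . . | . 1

Step 1. [r3c2∈{4}] only 4 remains possible at r3c2, so r3c2=4.
Step 2. [r1c2∈{3}] nothing but 3 survives at r1c2 ⇒ r1c2=3.
Step 3. [r2c1∈{4}] r2c1's peers cover all but 4, so r2c1=4.
Step 4. [r4c1∈{3}] nothing but 3 survives at r4c1, so r4c1=3.
Step 5. [r1c3∈{1}] r1c3 is down to just 1 ⇒ r1c3=1.
Step 6. [r4c3∈{4}] r4c3 has the single candidate 4, so r4c3=4.
Step 7. [r4c2∈{2}] r4c2 is down to just 2 ⇒ r4c2=2.
Step 8. [r3c1∈{1}] nothing but 1 survives at r3c1 ⇒ r3c1=1.

Answer: 2 3 1 4 / 4 1 2 3 / 1 4 3 2 / 3 2 4 1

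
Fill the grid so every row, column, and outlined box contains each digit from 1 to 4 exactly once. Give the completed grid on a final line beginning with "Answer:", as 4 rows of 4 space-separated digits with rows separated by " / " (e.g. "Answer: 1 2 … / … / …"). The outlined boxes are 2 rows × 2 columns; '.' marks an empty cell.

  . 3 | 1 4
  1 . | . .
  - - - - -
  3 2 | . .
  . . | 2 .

Step 1. [r4c4∈{1,3}] in row 4, 3 fits only at r4c4, so r4c4=3.
Step 2. [r4c2∈{1,4}] r4c2 is the only open cell in row 4 admitting 1. So r4c2=1.
Step 3. [r2c3∈{3}] r2c3's peers cover all but 3, so r2c3=3.
Step 4. [r1c1∈{2}] nothing but 2 survives at r1c1, so r1c1=2.
Step 5. [r2c4∈{2}] nothing but 2 survives at r2c4, so r2c4=2.
Step 6. [r3c4∈{1}] nothing but 1 survives at r3c4 ⇒ r3c4=1.
Step 7. [r3c3∈{4}] nothing but 4 survives at r3c3 ⇒ r3c3=4.
Step 8. [r4c1∈{4}] r4c1 is down to just 4 ⇒ r4c1=4.
Step 9. [r2c2∈{4}] only 4 remains possible at r2c2. So r2c2=4.

Answer: 2 3 1 4 / 1 4 3 2 / 3 2 4 1 / 4 1 2 3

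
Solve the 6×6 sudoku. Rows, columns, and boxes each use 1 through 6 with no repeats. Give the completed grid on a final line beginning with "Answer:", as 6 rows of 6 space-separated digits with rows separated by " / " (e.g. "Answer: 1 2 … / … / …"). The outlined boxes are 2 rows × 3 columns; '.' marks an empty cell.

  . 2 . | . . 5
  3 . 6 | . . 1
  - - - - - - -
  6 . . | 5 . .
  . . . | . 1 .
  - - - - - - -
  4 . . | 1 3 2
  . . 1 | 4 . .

Step 1. [r1c3∈{4}] only 4 remains possible at r1c3 ⇒ r1c3=4.
Step 2. [r5c3∈{5}] r5c3 has the single candidate 5 ⇒ r5c3=5.
Step 3. [r6c2∈{3,6}] row 6 places 3 nowhere but r6c2. So r6c2=3.
Step 4. [r2c5∈{2,4}] 4 has one home in row 2: r2c5. So r2c5=4.
Step 5. [r1c5∈{6}] r1c5 is down to just 6. So r1c5=6.
Step 6. [r4c4∈{2,3,6}] across col 4, 6 lands solely at r4c4 ⇒ r4c4=6.
Step 7. [r4c1∈{2,5}] 5 has one home in col 1: r4c1. So r4c1=5.
Step 8. [r4c2∈{4}] r4c2's peers cover all but 4, so r4c2=4.
Step 9. [r4c3∈{2,3}] 2 has one home in row 4: r4c3. So r4c3=2.
Step 10. [r4c6∈{3}] r4c6 has the single candidate 3. So r4c6=3.
Step 11. [r2c2∈{5}] nothing but 5 survives at r2c2, so r2c2=5.
Step 12. [r1c4∈{3}] nothing but 3 survives at r1c4 ⇒ r1c4=3.
Step 13. [r3c6∈{4}] r3c6 has the single candidate 4, so r3c6=4.
Step 14. [r3c5∈{2}] only 2 remains possible at r3c5, so r3c5=2.
Step 15. [r1c1∈{1}] nothing but 1 survives at r1c1 ⇒ r1c1=1.
Step 16. [r3c2∈{1}] nothing but 1 survives at r3c2, so r3c2=1.
Step 17. [r2c4∈{2}] r2c4 is down to just 2 ⇒ r2c4=2.
Step 18. [r3c3∈{3}] only 3 remains possible at r3c3, so r3c3=3.
Step 19. [r6c1∈{2}] r6c1's peers cover all but 2, so r6c1=2.
Step 20. [r5c2∈{6}] r5c2 has the single candidate 6 ⇒ r5c2=6.
Step 21. [r6c5∈{5}] nothing but 5 survives at r6c5, so r6c5=5.
Step 22. [r6c6∈{6}] r6c6 is down to just 6, so r6c6=6.

Answer: 1 2 4 3 6 5 / 3 5 6 2 4 1 / 6 1 3 5 2 4 / 5 4 2 6 1 3 / 4 6 5 1 3 2 / 2 3 1 4 5 6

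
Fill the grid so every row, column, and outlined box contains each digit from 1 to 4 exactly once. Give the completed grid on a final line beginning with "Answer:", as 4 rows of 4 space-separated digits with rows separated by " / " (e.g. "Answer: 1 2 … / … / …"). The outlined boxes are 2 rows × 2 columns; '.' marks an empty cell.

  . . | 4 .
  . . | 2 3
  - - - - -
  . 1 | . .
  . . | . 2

Step 1. [r3c1∈{2,3,4}] 2 has one home in row 3: r3c1, so r3c1=2.
Step 2. [r2c1∈{1,4}] across row 2, 1 lands solely at r2c1. So r2c1=1.
Step 3. [r1c1∈{3}] r1c1 is down to just 3, so r1c1=3.
Step 4. [r4c2∈{3,4}] col 2 places 3 nowhere but r4c2 ⇒ r4c2=3.
Step 5. [r3c3∈{3}] r3c3 has the single candidate 3, so r3c3=3.
Step 6. [r4c3∈{1}] nothing but 1 survives at r4c3, so r4c3=1.
Step 7. [r2c2∈{4}] r2c2 has the single candidate 4. So r2c2=4.
Step 8. [r3c4∈{4}] r3c4 is down to just 4. So r3c4=4.
Step 9. [r1c4∈{1}] r1c4 has the single candidate 1, so r1c4=1.
Step 10. [r4c1∈{4}] r4c1 is down to just 4, so r4c1=4.
Step 11. [r1c2∈{2}] r1c2 has the single candidate 2, so r1c2=2.

Answer: 3 2 4 1 / 1 4 2 3 / 2 1 3 4 / 4 3 1 2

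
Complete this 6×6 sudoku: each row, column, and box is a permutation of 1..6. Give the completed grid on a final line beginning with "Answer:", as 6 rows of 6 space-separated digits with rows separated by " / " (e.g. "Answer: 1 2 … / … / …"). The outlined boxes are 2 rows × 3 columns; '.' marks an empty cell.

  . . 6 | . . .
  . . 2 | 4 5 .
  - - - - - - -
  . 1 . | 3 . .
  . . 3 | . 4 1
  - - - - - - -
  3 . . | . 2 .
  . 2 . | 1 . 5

Step 1. [r3c5∈{6}] nothing but 6 survives at r3c5 ⇒ r3c5=6.
Step 2. [r6c3∈{4}] r6c3 has the single candidate 4, so r6c3=4.
Step 3. [r3c3∈{5}] r3c3's peers cover all but 5. So r3c3=5.
Step 4. [r1c1∈{1,4,5}] col 1 places 5 nowhere but r1c1 ⇒ r1c1=5.
Step 5. [r3c6∈{2}] r3c6's peers cover all but 2 ⇒ r3c6=2.
Step 6. [r1c6∈{3}] r1c6 has the single candidate 3, so r1c6=3.
Step 7. [r4c2∈{6}] r4c2 is down to just 6, so r4c2=6.
Step 8. [r2c6∈{6}] r2c6's peers cover all but 6 ⇒ r2c6=6.
Step 9. [r4c1∈{2}] nothing but 2 survives at r4c1 ⇒ r4c1=2.
Step 10. [r4c4∈{5}] r4c4 is down to just 5 ⇒ r4c4=5.
Step 11. [r5c3∈{1}] r5c3 has the single candidate 1 ⇒ r5c3=1.
Step 12. [r5c6∈{4}] r5c6 has the single candidate 4, so r5c6=4.
Step 13. [r2c2∈{3}] r2c2 has the single candidate 3. So r2c2=3.
Step 14. [r6c5∈{3}] r6c5 has the single candidate 3, so r6c5=3.
Step 15. [r6c1∈{6}] only 6 remains possible at r6c1, so r6c1=6.
Step 16. [r2c1∈{1}] only 1 remains possible at r2c1 ⇒ r2c1=1.
Step 17. [r3c1∈{4}] r3c1 is down to just 4. So r3c1=4.
Step 18. [r5c4∈{6}] r5c4's peers cover all but 6, so r5c4=6.
Step 19. [r1c4∈{2}] r1c4 is down to just 2 ⇒ r1c4=2.
Step 20. [r5c2∈{5}] r5c2 has the single candidate 5. So r5c2=5.
Step 21. [r1c2∈{4}] r1c2 has the single candidate 4, so r1c2=4.
Step 22. [r1c5∈{1}] r1c5's peers cover all but 1. So r1c5=1.

Answer: 5 4 6 2 1 3 / 1 3 2 4 5 6 / 4 1 5 3 6 2 / 2 6 3 5 4 1 / 3 5 1 6 2 4 / 6 2 4 1 3 5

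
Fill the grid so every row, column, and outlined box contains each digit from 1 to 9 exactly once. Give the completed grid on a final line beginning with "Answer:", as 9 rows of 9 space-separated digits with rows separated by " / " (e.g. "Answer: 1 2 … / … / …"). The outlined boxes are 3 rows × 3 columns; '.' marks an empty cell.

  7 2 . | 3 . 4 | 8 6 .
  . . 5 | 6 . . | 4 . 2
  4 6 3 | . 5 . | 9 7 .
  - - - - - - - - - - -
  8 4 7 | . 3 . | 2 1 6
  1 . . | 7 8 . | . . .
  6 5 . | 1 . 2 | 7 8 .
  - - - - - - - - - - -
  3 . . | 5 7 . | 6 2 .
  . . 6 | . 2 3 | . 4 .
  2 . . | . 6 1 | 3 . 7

Step 1. [r6c3∈{9}] nothing but 9 survives at r6c3. So r6c3=9.
Step 2. [r2c2∈{1,8,9}] in box 1, 8 fits only at r2c2. So r2c2=8.
Step 3. [r9c2∈{9}] r9c2 is down to just 9. So r9c2=9.
Step 4. [r5c9∈{3,4,5,9}] r5c9 is the only open cell in row 5 admitting 4. So r5c9=4.
Step 5. [r8c7∈{1,5}] r8c7 is the only open cell in col 7 admitting 1. So r8c7=1.
Step 6. [r4c4∈{9}] only 9 remains possible at r4c4. So r4c4=9.
Step 7. [r8c4∈{8}] nothing but 8 survives at r8c4 ⇒ r8c4=8.
Step 8. [r1c3∈{1}] r1c3's peers cover all but 1. So r1c3=1.
Step 9. [r2c1∈{9}] r2c1 is down to just 9, so r2c1=9.
Step 10. [r8c9∈{5,9}] row 8 places 9 nowhere but r8c9, so r8c9=9.
Step 11. [r9c3∈{4,8}] 8 has one home in row 9: r9c3 ⇒ r9c3=8.
Step 12. [r5c7∈{5}] r5c7 has the single candidate 5. So r5c7=5.
Step 13. [r5c8∈{3,9}] across row 5, 9 lands solely at r5c8, so r5c8=9.
Step 14. [r1c9∈{5}] r1c9's peers cover all but 5 ⇒ r1c9=5.
Step 15. [r5c2∈{3}] only 3 remains possible at r5c2, so r5c2=3.
Step 16. [r1c5∈{9}] r1c5 has the single candidate 9. So r1c5=9.
Step 17. [r7c2∈{1}] r7c2's peers cover all but 1, so r7c2=1.
Step 18. [r7c9∈{8}] only 8 remains possible at r7c9. So r7c9=8.
Step 19. [r3c4∈{2}] r3c4 is down to just 2 ⇒ r3c4=2.
Step 20. [r2c6∈{7}] nothing but 7 survives at r2c6, so r2c6=7.
Step 21. [r4c6∈{5}] r4c6 has the single candidate 5 ⇒ r4c6=5.
Step 22. [r8c2∈{7}] nothing but 7 survives at r8c2, so r8c2=7.
Step 23. [r5c3∈{2}] nothing but 2 survives at r5c3 ⇒ r5c3=2.
Step 24. [r5c6∈{6}] only 6 remains possible at r5c6 ⇒ r5c6=6.
Step 25. [r2c8∈{3}] r2c8 is down to just 3. So r2c8=3.
Step 26. [r7c3∈{4}] r7c3's peers cover all but 4. So r7c3=4.
Step 27. [r3c9∈{1}] nothing but 1 survives at r3c9, so r3c9=1.
Step 28. [r2c5∈{1}] r2c5 has the single candidate 1, so r2c5=1.
Step 29. [r7c6∈{9}] r7c6's peers cover all but 9 ⇒ r7c6=9.
Step 30. [r6c5∈{4}] only 4 remains possible at r6c5. So r6c5=4.
Step 31. [r8c1∈{5}] r8c1 has the single candidate 5. So r8c1=5.
Step 32. [r3c6∈{8}] r3c6's peers cover all but 8, so r3c6=8.
Step 33. [r9c4∈{4}] nothing but 4 survives at r9c4, so r9c4=4.
Step 34. [r9c8∈{5}] only 5 remains possible at r9c8. So r9c8=5.
Step 35. [r6c9∈{3}] nothing but 3 survives at r6c9 ⇒ r6c9=3.

Answer: 7 2 1 3 9 4 8 6 5 / 9 8 5 6 1 7 4 3 2 / 4 6 3 2 5 8 9 7 1 / 8 4 7 9 3 5 2 1 6 / 1 3 2 7 8 6 5 9 4 / 6 5 9 1 4 2 7 8 3 / 3 1 4 5 7 9 6 2 8 / 5 7 6 8 2 3 1 4 9 / 2 9 8 4 6 1 3 5 7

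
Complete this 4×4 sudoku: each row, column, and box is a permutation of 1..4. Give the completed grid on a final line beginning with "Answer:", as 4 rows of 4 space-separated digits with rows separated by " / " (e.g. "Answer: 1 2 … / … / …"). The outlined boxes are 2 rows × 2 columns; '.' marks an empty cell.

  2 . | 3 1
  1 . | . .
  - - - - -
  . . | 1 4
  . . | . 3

Step 1. [r1c2∈{4}] r1c2's peers cover all but 4 ⇒ r1c2=4.
Step 2. [r3c2∈{2,3}] r3c2 is the only open cell in row 3 admitting 2 ⇒ r3c2=2.
Step 3. [r2c4∈{2}] r2c4's peers cover all but 2. So r2c4=2.
Step 4. [r2c2∈{3}] r2c2's peers cover all but 3, so r2c2=3.
Step 5. [r4c1∈{4}] r4c1 has the single candidate 4. So r4c1=4.
Step 6. [r3c1∈{3}] r3c1's peers cover all but 3, so r3c1=3.
Step 7. [r2c3∈{4}] only 4 remains possible at r2c3 ⇒ r2c3=4.
Step 8. [r4c3∈{2}] nothing but 2 survives at r4c3. So r4c3=2.
Step 9. [r4c2∈{1}] r4c2 is down to just 1 ⇒ r4c2=1.

Answer: 2 4 3 1 / 1 3 4 2 / 3 2 1 4 / 4 1 2 3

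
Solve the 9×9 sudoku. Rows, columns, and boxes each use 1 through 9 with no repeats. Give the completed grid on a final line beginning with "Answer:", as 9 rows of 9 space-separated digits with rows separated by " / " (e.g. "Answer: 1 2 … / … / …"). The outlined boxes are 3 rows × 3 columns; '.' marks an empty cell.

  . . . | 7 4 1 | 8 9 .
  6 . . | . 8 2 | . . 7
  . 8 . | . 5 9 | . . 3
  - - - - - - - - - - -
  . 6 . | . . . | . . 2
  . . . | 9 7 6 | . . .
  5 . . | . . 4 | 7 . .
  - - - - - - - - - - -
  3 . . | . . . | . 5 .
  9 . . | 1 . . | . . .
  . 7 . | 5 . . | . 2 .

Step 1. [r7c4∈{2,4,6,8}] in col 4, 4 fits only at r7c4, so r7c4=4.
Step 2. [r1c9∈{5,6}] in row 1, 6 fits only at r1c9. So r1c9=6.
Step 3. [r2c7∈{1,4,5}] across box 3, 5 lands solely at r2c7 ⇒ r2c7=5.
Step 4. [r6c4∈{2,3,8}] in col 4, 2 fits only at r6c4 ⇒ r6c4=2.
Step 5. [r1c1∈{2}] r1c1 has the single candidate 2 ⇒ r1c1=2.
Step 6. [r8c8∈{3,4,6,7,8}] r8c8 is the only open cell in col 8 admitting 7 ⇒ r8c8=7.
Step 7. [r4c4∈{3,8}] 8 has one home in col 4: r4c4, so r4c4=8.
Step 8. [r6c8∈{1,3,6,8}] 6 has one home in row 6: r6c8 ⇒ r6c8=6.
Step 9. [r5c8∈{1,3,4,8}] r5c8 is the only open cell in col 8 admitting 8. So r5c8=8.
Step 10. [r9c1∈{1,4,8}] 8 has one home in col 1: r9c1. So r9c1=8.
Step 11. [r4c8∈{1,3,4}] r4c8 is the only open cell in col 8 admitting 3, so r4c8=3.
Step 12. [r6c5∈{1,3}] box 5 places 3 nowhere but r6c5. So r6c5=3.
Step 13. [r4c5∈{1}] r4c5 has the single candidate 1. So r4c5=1.
Step 14. [r3c7∈{1,2,4}] 2 has one home in row 3: r3c7, so r3c7=2.
Step 15. [r9c6∈{3}] r9c6 is down to just 3 ⇒ r9c6=3.
Step 16. [r8c7∈{3,4,6}] r8c7 is the only open cell in row 8 admitting 3. So r8c7=3.
Step 17. [r2c4∈{3}] r2c4 has the single candidate 3. So r2c4=3.
Step 18. [r8c6∈{8}] r8c6 has the single candidate 8, so r8c6=8.
Step 19. [r8c9∈{4}] r8c9's peers cover all but 4 ⇒ r8c9=4.
Step 20. [r9c3∈{1,4,6}] row 9 places 4 nowhere but r9c3, so r9c3=4.
Step 21. [r7c9∈{1,8,9}] in row 7, 8 fits only at r7c9, so r7c9=8.
Step 22. [r6c3∈{1,8,9}] across row 6, 8 lands solely at r6c3, so r6c3=8.
Step 23. [r5c2∈{1,2,3,4}] the pair r5c1,r5c7 in row 5 locks {1,4} between them ⇒ r5c2≠1.
Step 24. [r5c3∈{1,2,3}] the pair r5c1,r5c7 in row 5 locks {1,4} between them, so r5c3≠1.
Step 25. [r5c9∈{1,5}] the pair r5c1,r5c7 in row 5 locks {1,4} between them ⇒ r5c9≠1.
Step 26. [r7c7∈{1,6,9}] the only places for 1 in box 7 are along row 7. So r7c7≠1.
Step 27. [r5c2∈{2,3,4}] the pair r5c1,r5c7 in row 5 locks {1,4} between them. So r5c2≠4.
Step 28. [r2c2∈{1,4,9}] r2c2 is the only open cell in col 2 admitting 4, so r2c2=4.
Step 29. [r6c2∈{1,9}] across col 2, 9 lands solely at r6c2 ⇒ r6c2=9.
Step 30. [r9c9∈{1,9}] 9 has one home in col 9: r9c9 ⇒ r9c9=9.
Step 31. [r5c1∈{1,4}] box 4 places 1 nowhere but r5c1 ⇒ r5c1=1.
Step 32. [r7c7∈{6}] r7c7 is down to just 6. So r7c7=6.
Step 33. [r8c3∈{2,5,6}] in col 3, 6 fits only at r8c3, so r8c3=6.
Step 34. [r4c1∈{4,7}] across col 1, 4 lands solely at r4c1 ⇒ r4c1=4.
Step 35. [r2c8∈{1}] nothing but 1 survives at r2c8 ⇒ r2c8=1.
Step 36. [r8c5∈{2}] r8c5 has the single candidate 2. So r8c5=2.
Step 37. [r1c3∈{3,5}] in col 3, 5 fits only at r1c3 ⇒ r1c3=5.
Step 38. [r3c3∈{1,7}] row 3 places 1 nowhere but r3c3. So r3c3=1.
Step 39. [r5c3∈{2,3}] col 3 places 3 nowhere but r5c3. So r5c3=3.
Step 40. [r7c2∈{1,2}] across row 7, 1 lands solely at r7c2 ⇒ r7c2=1.
Step 41. [r7c3∈{2}] only 2 remains possible at r7c3. So r7c3=2.
Step 42. [r4c3∈{7}] r4c3's peers cover all but 7. So r4c3=7.
Step 43. [r5c9∈{5}] r5c9 is down to just 5, so r5c9=5.
Step 44. [r9c5∈{6}] nothing but 6 survives at r9c5, so r9c5=6.
Step 45. [r9c7∈{1}] r9c7 has the single candidate 1 ⇒ r9c7=1.
Step 46. [r3c4∈{6}] r3c4 has the single candidate 6. So r3c4=6.
Step 47. [r7c5∈{9}] nothing but 9 survives at r7c5 ⇒ r7c5=9.
Step 48. [r1c2∈{3}] only 3 remains possible at r1c2 ⇒ r1c2=3.
Step 49. [r5c2∈{2}] r5c2 is down to just 2 ⇒ r5c2=2.
Step 50. [r5c7∈{4}] r5c7's peers cover all but 4, so r5c7=4.
Step 51. [r3c1∈{7}] r3c1 has the single candidate 7, so r3c1=7.
Step 52. [r4c6∈{5}] only 5 remains possible at r4c6, so r4c6=5.
Step 53. [r6c9∈{1}] r6c9 has the single candidate 1. So r6c9=1.
Step 54. [r7c6∈{7}] r7c6 has the single candidate 7. So r7c6=7.
Step 55. [r8c2∈{5}] nothing but 5 survives at r8c2, so r8c2=5.
Step 56. [r3c8∈{4}] r3c8 is down to just 4 ⇒ r3c8=4.
Step 57. [r4c7∈{9}] nothing but 9 survives at r4c7, so r4c7=9.
Step 58. [r2c3∈{9}] r2c3's peers cover all but 9 ⇒ r2c3=9.

Answer: 2 3 5 7 4 1 8 9 6 / 6 4 9 3 8 2 5 1 7 / 7 8 1 6 5 9 2 4 3 / 4 6 7 8 1 5 9 3 2 / 1 2 3 9 7 6 4 8 5 / 5 9 8 2 3 4 7 6 1 / 3 1 2 4 9 7 6 5 8 / 9 5 6 1 2 8 3 7 4 / 8 7 4 5 6 3 1 2 9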